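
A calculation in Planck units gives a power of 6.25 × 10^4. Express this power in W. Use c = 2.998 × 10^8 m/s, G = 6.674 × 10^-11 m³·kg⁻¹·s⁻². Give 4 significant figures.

One Planck power: P_P = c⁵/G = 3.629 × 10^52 W.
6.25 × 10^4 × 3.629 × 10^52 W = 2.268 × 10^57 W

2.268 × 10^57 W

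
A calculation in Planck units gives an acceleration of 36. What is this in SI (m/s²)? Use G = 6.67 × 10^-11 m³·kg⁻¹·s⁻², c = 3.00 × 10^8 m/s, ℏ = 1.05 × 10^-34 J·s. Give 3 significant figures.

2.01 × 10^53 m/s²

One Planck acceleration: a_P = √(c⁷/(ℏG)) = 5.59 × 10^51 m/s².
36 × 5.59 × 10^51 m/s² = 2.01 × 10^53 m/s²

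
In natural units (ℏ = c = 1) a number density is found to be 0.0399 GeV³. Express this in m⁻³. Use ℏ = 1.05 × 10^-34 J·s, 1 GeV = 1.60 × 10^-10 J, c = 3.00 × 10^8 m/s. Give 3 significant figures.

5.23 × 10^45 m⁻³

Number density is [L]⁻³ = [E]³/(ℏc)³.
1 GeV³ → 1/(ℏc)³ × (1 GeV in J)³ = 1.31 × 10^47 m⁻³.
Result: 0.0399 × 1.31 × 10^47 = 5.23 × 10^45 m⁻³.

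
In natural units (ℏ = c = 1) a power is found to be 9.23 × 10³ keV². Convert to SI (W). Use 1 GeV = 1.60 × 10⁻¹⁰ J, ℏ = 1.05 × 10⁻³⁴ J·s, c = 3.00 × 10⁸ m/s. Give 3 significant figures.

2.25 × 10⁶ W

Power is [E]/[T] = [E]²/ℏ.
1 GeV² → 1/ℏ × (1 GeV in J)² = 2.44 × 10¹⁴ W.
Convert the energy scale: 9.23 × 10³ keV² = 9.23 × 10⁻⁹ GeV².
Result: 9.23 × 10⁻⁹ × 2.44 × 10¹⁴ = 2.25 × 10⁶ W.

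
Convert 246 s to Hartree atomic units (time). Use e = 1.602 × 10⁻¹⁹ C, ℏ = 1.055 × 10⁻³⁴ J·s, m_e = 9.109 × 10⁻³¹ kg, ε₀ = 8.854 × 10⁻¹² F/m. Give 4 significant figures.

atomic unit of time: τ_au = (4πε₀)²ℏ³/(m_e e⁴) = 2.423 × 10⁻¹⁷ s.
246 / 2.423 × 10⁻¹⁷ = 1.015 × 10¹⁹

1.015 × 10¹⁹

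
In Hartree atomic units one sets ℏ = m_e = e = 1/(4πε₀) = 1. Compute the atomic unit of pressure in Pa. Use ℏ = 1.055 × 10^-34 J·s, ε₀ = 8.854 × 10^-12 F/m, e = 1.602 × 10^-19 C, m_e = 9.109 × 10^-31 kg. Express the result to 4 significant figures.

2.929 × 10^13 Pa

P_au = E_h/a₀³ = m_e⁴e¹⁰/((4πε₀)⁵ℏ⁸)
E_h = 4.354 × 10^-18 J
a₀ = 5.297 × 10^-11 m
E_h/a₀³ = 2.929 × 10^13 Pa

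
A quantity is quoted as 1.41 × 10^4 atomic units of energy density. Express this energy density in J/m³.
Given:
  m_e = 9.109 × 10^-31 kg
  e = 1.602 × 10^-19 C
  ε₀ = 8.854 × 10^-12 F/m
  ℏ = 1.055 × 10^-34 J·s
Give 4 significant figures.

4.130 × 10^17 J/m³

One atomic unit of energy density: u_au = E_h/a₀³ = m_e⁴e¹⁰/((4πε₀)⁵ℏ⁸) = 2.929 × 10^13 J/m³.
1.41 × 10^4 × 2.929 × 10^13 J/m³ = 4.130 × 10^17 J/m³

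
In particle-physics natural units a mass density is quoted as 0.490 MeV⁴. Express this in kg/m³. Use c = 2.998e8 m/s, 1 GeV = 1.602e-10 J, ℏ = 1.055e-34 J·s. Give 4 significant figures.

1.135e8 kg/m³

Mass density is [E]/(c²[L]³) = [E]⁴/(ℏ³c⁵).
1 GeV⁴ → 1/(ℏ³c⁵) × (1 GeV in J)⁴ = 2.316e20 kg/m³.
Convert the energy scale: 0.490 MeV⁴ = 4.90e-13 GeV⁴.
Result: 4.90e-13 × 2.316e20 = 1.135e8 kg/m³.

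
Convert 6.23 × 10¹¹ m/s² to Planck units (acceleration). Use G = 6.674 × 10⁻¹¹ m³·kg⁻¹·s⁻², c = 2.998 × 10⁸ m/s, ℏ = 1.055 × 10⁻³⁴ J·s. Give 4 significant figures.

Planck acceleration: a_P = √(c⁷/(ℏG)) = 5.560 × 10⁵¹ m/s².
6.23 × 10¹¹ / 5.560 × 10⁵¹ = 1.120 × 10⁻⁴⁰

1.120 × 10⁻⁴⁰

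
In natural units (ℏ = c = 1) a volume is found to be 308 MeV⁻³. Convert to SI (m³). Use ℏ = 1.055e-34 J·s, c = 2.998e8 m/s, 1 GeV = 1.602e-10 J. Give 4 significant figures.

Volume is [L]³ = [E]⁻³·(ℏc)³.
1 GeV⁻³ → (ℏc)³ × (1 GeV in J)⁻³ = 7.696e-48 m³.
Convert the energy scale: 308 MeV⁻³ = 3.08e11 GeV⁻³.
Result: 3.08e11 × 7.696e-48 = 2.370e-36 m³.

2.370e-36 m³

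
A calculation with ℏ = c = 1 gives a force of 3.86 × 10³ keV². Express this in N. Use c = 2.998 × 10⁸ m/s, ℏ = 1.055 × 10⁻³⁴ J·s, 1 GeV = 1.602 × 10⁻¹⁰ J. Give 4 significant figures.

3.132 × 10⁻³ N

Force is [E]/[L] = [E]²/(ℏc); restore (ℏc)⁻¹.
1 GeV² → 1/(ℏc) × (1 GeV in J)² = 8.114 × 10⁵ N.
Convert the energy scale: 3.86 × 10³ keV² = 3.86 × 10⁻⁹ GeV².
Result: 3.86 × 10⁻⁹ × 8.114 × 10⁵ = 3.132 × 10⁻³ N.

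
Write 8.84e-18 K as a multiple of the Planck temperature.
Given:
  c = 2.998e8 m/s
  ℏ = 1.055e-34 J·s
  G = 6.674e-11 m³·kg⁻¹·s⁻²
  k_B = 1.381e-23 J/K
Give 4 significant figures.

6.239e-50

Planck temperature: T_P = √(ℏc⁵/G) / k_B = 1.417e32 K.
8.84e-18 / 1.417e32 = 6.239e-50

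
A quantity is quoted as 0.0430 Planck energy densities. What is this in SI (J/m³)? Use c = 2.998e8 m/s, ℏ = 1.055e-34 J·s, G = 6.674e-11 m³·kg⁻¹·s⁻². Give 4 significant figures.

1.992e112 J/m³

One Planck energy density: u_P = c⁷/(ℏG²) = 4.632e113 J/m³.
0.0430 × 4.632e113 J/m³ = 1.992e112 J/m³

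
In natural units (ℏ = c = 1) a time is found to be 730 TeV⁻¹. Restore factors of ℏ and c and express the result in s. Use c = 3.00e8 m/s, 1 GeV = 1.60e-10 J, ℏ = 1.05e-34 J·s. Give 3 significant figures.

4.79e-25 s

A time is [E]⁻¹ in ℏ=c=1; restore one factor of ℏ.
1 GeV⁻¹ → ℏ × (1 GeV in J)⁻¹ = 6.56e-25 s.
Convert the energy scale: 730 TeV⁻¹ = 0.730 GeV⁻¹.
Result: 0.730 × 6.56e-25 = 4.79e-25 s.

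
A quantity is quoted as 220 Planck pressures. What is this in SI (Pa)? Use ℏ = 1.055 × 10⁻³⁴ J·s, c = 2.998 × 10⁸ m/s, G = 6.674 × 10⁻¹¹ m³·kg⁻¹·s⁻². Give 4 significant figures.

1.019 × 10¹¹⁶ Pa

One Planck pressure: p_P = c⁷/(ℏG²) = 4.632 × 10¹¹³ Pa.
220 × 4.632 × 10¹¹³ Pa = 1.019 × 10¹¹⁶ Pa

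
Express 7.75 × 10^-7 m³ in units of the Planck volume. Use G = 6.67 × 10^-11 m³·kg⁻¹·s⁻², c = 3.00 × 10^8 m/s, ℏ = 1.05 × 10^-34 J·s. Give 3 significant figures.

Planck volume: V_P = (ℏG/c³)^(3/2) = 4.18 × 10^-105 m³.
7.75 × 10^-7 / 4.18 × 10^-105 = 1.86 × 10^98

1.86 × 10^98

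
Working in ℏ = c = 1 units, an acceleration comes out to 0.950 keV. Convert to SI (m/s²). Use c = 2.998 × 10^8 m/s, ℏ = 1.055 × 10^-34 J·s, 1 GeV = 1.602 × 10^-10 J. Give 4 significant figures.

4.325 × 10^26 m/s²

Acceleration is [L]/[T]² = c·[E]/ℏ.
1 GeV → c/ℏ × (1 GeV in J) = 4.552 × 10^32 m/s².
Convert the energy scale: 0.950 keV = 9.50 × 10^-7 GeV.
Result: 9.50 × 10^-7 × 4.552 × 10^32 = 4.325 × 10^26 m/s².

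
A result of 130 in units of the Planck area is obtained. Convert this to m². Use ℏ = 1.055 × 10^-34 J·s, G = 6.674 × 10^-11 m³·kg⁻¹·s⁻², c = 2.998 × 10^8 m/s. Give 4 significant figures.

3.397 × 10^-68 m²

One Planck area: A_P = ℏG/c³ = 2.613 × 10^-70 m².
130 × 2.613 × 10^-70 m² = 3.397 × 10^-68 m²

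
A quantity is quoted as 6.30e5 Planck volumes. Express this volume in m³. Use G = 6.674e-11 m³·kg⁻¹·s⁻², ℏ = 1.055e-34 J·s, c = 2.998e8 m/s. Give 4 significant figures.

2.661e-99 m³

One Planck volume: V_P = (ℏG/c³)^(3/2) = 4.224e-105 m³.
6.30e5 × 4.224e-105 m³ = 2.661e-99 m³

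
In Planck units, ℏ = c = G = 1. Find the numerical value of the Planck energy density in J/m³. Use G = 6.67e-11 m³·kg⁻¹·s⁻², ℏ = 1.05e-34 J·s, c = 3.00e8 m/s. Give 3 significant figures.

From ℏ = c = G = 1 the energy density scale is u_P = c⁷/(ℏG²).
  = 2.19e59 / 4.67e-55
  = 4.68e113 J/m³

4.68e113 J/m³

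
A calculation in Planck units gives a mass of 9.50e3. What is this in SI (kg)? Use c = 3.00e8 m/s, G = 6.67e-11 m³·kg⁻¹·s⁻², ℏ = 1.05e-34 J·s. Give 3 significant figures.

2.06e-4 kg

One Planck mass: m_P = √(ℏc/G) = 2.17e-8 kg.
9.50e3 × 2.17e-8 kg = 2.06e-4 kg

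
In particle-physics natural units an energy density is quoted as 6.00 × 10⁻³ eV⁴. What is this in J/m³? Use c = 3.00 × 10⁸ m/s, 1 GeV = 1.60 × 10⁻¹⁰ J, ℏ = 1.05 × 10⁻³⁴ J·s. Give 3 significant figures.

[E]/[L]³ = [E]⁴/(ℏc)³; restore (ℏc)⁻³.
1 GeV⁴ → 1/(ℏc)³ × (1 GeV in J)⁴ = 2.10 × 10³⁷ J/m³.
Convert the energy scale: 6.00 × 10⁻³ eV⁴ = 6.00 × 10⁻³⁹ GeV⁴.
Result: 6.00 × 10⁻³⁹ × 2.10 × 10³⁷ = 0.126 J/m³.

0.126 J/m³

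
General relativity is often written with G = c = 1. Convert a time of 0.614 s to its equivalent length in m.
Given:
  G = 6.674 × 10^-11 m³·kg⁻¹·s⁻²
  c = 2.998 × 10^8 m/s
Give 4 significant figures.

1.841 × 10^8 m

Time → length via c.
0.614 s × (c) = 1.841 × 10^8 m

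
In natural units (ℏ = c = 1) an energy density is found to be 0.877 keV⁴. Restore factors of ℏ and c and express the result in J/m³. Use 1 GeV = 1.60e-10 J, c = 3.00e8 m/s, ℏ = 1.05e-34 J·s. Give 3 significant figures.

[E]/[L]³ = [E]⁴/(ℏc)³; restore (ℏc)⁻³.
1 GeV⁴ → 1/(ℏc)³ × (1 GeV in J)⁴ = 2.10e37 J/m³.
Convert the energy scale: 0.877 keV⁴ = 8.77e-25 GeV⁴.
Result: 8.77e-25 × 2.10e37 = 1.84e13 J/m³.

1.84e13 J/m³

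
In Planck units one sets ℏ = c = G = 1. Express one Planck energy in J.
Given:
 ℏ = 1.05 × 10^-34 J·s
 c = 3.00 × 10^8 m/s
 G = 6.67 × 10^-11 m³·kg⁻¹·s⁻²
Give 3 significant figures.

E_P = √(ℏc⁵/G)
  = √(3.83 × 10^18)
  = 1.96 × 10^9 J

1.96 × 10^9 J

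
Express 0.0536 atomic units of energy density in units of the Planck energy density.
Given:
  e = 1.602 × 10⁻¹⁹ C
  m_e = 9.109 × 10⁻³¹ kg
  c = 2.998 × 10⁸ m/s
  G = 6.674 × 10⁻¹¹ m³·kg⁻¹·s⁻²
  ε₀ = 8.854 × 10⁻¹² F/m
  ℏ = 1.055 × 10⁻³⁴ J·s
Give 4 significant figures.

3.389 × 10⁻¹⁰²

atomic unit of energy density: u_au = E_h/a₀³ = m_e⁴e¹⁰/((4πε₀)⁵ℏ⁸) = 2.929 × 10¹³ J/m³
Planck energy density: u_P = c⁷/(ℏG²) = 4.632 × 10¹¹³ J/m³
0.0536 × 2.929 × 10¹³ / 4.632 × 10¹¹³ = 3.389 × 10⁻¹⁰²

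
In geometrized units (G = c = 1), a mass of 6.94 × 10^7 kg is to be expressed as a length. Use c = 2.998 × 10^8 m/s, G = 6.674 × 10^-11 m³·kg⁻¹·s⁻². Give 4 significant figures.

In G = c = 1 units mass has dimensions of length; the conversion factor is G/c².
6.94 × 10^7 kg × (G/c²) = 5.153 × 10^-20 m

5.153 × 10^-20 m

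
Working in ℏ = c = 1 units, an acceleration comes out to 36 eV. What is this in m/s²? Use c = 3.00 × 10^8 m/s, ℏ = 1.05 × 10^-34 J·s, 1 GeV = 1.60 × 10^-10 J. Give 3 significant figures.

Acceleration is [L]/[T]² = c·[E]/ℏ.
1 GeV → c/ℏ × (1 GeV in J) = 4.57 × 10^32 m/s².
Convert the energy scale: 36 eV = 3.60 × 10^-8 GeV.
Result: 3.60 × 10^-8 × 4.57 × 10^32 = 1.65 × 10^25 m/s².

1.65 × 10^25 m/s²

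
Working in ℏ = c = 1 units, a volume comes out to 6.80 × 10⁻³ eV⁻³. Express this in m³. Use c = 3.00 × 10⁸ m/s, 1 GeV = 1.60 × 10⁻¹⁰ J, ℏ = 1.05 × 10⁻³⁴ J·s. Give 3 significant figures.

5.19 × 10⁻²³ m³

Volume is [L]³ = [E]⁻³·(ℏc)³.
1 GeV⁻³ → (ℏc)³ × (1 GeV in J)⁻³ = 7.63 × 10⁻⁴⁸ m³.
Convert the energy scale: 6.80 × 10⁻³ eV⁻³ = 6.80 × 10²⁴ GeV⁻³.
Result: 6.80 × 10²⁴ × 7.63 × 10⁻⁴⁸ = 5.19 × 10⁻²³ m³.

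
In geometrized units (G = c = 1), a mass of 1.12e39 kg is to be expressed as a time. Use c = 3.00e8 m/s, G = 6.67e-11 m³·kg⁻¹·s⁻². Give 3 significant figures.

Mass → time via G/c³.
1.12e39 kg × (G/c³) = 2.77e3 s

2.77e3 s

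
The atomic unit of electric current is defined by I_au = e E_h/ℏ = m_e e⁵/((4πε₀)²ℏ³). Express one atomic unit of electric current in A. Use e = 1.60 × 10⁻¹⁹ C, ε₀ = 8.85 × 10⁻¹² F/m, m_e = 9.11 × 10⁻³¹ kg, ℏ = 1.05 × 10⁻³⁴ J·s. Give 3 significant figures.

6.67 × 10⁻³ A

I_au = e E_h/ℏ = m_e e⁵/((4πε₀)²ℏ³)
E_h = 4.38 × 10⁻¹⁸ J
e·E_h/ℏ = 6.67 × 10⁻³ A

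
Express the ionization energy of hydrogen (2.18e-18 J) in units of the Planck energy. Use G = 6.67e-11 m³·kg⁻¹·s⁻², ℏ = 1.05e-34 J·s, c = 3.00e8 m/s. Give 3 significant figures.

1.11e-27

Planck energy: E_P = √(ℏc⁵/G) = 1.96e9 J.
2.18e-18 / 1.96e9 = 1.11e-27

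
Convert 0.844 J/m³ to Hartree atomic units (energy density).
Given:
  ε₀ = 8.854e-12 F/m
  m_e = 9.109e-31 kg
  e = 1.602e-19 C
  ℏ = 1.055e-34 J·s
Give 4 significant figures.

atomic unit of energy density: u_au = E_h/a₀³ = m_e⁴e¹⁰/((4πε₀)⁵ℏ⁸) = 2.929e13 J/m³.
0.844 / 2.929e13 = 2.881e-14

2.881e-14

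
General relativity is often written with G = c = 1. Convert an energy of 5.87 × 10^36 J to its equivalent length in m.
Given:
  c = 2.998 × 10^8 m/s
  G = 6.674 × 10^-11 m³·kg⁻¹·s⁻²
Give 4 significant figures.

4.850 × 10^-8 m

Energy → length via G/c⁴.
5.87 × 10^36 J × (G/c⁴) = 4.850 × 10^-8 m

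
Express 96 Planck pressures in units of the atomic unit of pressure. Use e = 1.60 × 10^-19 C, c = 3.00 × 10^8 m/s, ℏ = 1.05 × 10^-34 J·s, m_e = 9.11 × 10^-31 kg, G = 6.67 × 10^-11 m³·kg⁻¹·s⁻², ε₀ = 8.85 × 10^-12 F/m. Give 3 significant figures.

1.49 × 10^102

Planck pressure: p_P = c⁷/(ℏG²) = 4.68 × 10^113 Pa
atomic unit of pressure: P_au = E_h/a₀³ = m_e⁴e¹⁰/((4πε₀)⁵ℏ⁸) = 3.01 × 10^13 Pa
96 × 4.68 × 10^113 / 3.01 × 10^13 = 1.49 × 10^102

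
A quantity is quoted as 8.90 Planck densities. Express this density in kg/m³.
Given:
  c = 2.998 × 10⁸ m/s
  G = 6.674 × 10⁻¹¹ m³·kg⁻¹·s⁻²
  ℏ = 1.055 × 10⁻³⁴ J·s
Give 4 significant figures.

One Planck density: ρ_P = c⁵/(ℏG²) = 5.154 × 10⁹⁶ kg/m³.
8.90 × 5.154 × 10⁹⁶ kg/m³ = 4.587 × 10⁹⁷ kg/m³

4.587 × 10⁹⁷ kg/m³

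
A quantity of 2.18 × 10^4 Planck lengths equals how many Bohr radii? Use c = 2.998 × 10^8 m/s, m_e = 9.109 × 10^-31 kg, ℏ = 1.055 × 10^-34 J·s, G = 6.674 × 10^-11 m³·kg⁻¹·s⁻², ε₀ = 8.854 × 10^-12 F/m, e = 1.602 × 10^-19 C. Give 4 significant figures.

Planck length: ℓ_P = √(ℏG/c³) = 1.616 × 10^-35 m
Bohr radius: a₀ = 4πε₀ℏ²/(m_e e²) = 5.297 × 10^-11 m
2.18 × 10^4 × 1.616 × 10^-35 / 5.297 × 10^-11 = 6.652 × 10^-21

6.652 × 10^-21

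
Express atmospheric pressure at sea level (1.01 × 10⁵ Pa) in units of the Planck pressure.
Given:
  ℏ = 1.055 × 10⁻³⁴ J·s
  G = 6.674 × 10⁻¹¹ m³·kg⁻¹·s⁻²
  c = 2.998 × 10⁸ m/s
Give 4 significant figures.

2.180 × 10⁻¹⁰⁹

Planck pressure: p_P = c⁷/(ℏG²) = 4.632 × 10¹¹³ Pa.
1.01 × 10⁵ / 4.632 × 10¹¹³ = 2.180 × 10⁻¹⁰⁹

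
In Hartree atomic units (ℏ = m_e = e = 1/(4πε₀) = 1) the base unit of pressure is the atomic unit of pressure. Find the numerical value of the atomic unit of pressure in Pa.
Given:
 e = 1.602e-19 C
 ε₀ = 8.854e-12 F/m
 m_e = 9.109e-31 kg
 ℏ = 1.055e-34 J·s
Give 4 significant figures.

P_au = E_h/a₀³ = m_e⁴e¹⁰/((4πε₀)⁵ℏ⁸)
E_h = 4.354e-18 J
a₀ = 5.297e-11 m
E_h/a₀³ = 2.929e13 Pa

2.929e13 Pa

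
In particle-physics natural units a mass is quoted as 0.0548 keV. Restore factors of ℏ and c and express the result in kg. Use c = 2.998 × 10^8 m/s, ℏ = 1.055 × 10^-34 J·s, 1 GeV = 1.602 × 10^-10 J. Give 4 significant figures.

9.767 × 10^-35 kg

Mass is [E]/c²; divide by c².
1 GeV → 1/c² × (1 GeV in J) = 1.782 × 10^-27 kg.
Convert the energy scale: 0.0548 keV = 5.48 × 10^-8 GeV.
Result: 5.48 × 10^-8 × 1.782 × 10^-27 = 9.767 × 10^-35 kg.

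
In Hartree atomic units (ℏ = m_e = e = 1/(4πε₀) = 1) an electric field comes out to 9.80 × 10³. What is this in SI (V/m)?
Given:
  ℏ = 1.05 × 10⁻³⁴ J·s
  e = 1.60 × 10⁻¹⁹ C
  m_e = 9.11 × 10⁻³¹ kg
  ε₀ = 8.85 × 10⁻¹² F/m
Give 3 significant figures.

One atomic unit of electric field: E_au = E_h/(e a₀) = m_e²e⁵/((4πε₀)³ℏ⁴) = 5.20 × 10¹¹ V/m.
9.80 × 10³ × 5.20 × 10¹¹ V/m = 5.10 × 10¹⁵ V/m

5.10 × 10¹⁵ V/m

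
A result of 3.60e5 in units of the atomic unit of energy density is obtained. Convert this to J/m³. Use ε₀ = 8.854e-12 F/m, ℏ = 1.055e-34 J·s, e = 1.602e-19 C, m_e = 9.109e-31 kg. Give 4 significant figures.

One atomic unit of energy density: u_au = E_h/a₀³ = m_e⁴e¹⁰/((4πε₀)⁵ℏ⁸) = 2.929e13 J/m³.
3.60e5 × 2.929e13 J/m³ = 1.054e19 J/m³

1.054e19 J/m³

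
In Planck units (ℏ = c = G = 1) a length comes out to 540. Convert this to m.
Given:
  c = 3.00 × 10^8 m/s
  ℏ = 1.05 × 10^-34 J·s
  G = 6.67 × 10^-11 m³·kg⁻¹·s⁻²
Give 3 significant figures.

8.70 × 10^-33 m

One Planck length: ℓ_P = √(ℏG/c³) = 1.61 × 10^-35 m.
540 × 1.61 × 10^-35 m = 8.70 × 10^-33 m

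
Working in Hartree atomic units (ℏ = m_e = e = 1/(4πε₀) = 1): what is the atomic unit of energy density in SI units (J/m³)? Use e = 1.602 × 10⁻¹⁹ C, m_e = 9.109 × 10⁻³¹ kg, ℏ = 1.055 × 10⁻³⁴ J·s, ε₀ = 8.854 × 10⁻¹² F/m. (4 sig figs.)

2.929 × 10¹³ J/m³

From ℏ = m_e = e = 1/(4πε₀) = 1 the energy density scale is u_au = E_h/a₀³ = m_e⁴e¹⁰/((4πε₀)⁵ℏ⁸).
E_h = 4.354 × 10⁻¹⁸ J
a₀ = 5.297 × 10⁻¹¹ m
E_h/a₀³ = 2.929 × 10¹³ J/m³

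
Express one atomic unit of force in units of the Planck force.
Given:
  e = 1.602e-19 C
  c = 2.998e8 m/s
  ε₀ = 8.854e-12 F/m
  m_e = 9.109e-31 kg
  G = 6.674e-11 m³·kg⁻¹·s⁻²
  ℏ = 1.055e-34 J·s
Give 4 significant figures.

6.791e-52

atomic unit of force: F_au = E_h/a₀ = m_e²e⁶/((4πε₀)³ℏ⁴) = 8.220e-8 N
Planck force: F_P = c⁴/G = 1.210e44 N
ratio = 8.220e-8 / 1.210e44 = 6.791e-52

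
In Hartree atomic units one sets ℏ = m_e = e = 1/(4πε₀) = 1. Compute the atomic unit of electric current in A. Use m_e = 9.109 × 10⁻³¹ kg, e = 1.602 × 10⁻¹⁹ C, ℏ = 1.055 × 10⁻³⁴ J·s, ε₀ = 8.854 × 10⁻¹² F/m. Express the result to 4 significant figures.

6.612 × 10⁻³ A

I_au = e E_h/ℏ = m_e e⁵/((4πε₀)²ℏ³)
E_h = 4.354 × 10⁻¹⁸ J
e·E_h/ℏ = 6.612 × 10⁻³ A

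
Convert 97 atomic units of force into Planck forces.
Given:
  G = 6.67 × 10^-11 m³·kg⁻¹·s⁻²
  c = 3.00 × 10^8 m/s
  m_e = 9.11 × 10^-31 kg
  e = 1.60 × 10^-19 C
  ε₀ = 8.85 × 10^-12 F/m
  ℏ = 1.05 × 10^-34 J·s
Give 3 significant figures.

6.65 × 10^-50

atomic unit of force: F_au = E_h/a₀ = m_e²e⁶/((4πε₀)³ℏ⁴) = 8.33 × 10^-8 N
Planck force: F_P = c⁴/G = 1.21 × 10^44 N
97 × 8.33 × 10^-8 / 1.21 × 10^44 = 6.65 × 10^-50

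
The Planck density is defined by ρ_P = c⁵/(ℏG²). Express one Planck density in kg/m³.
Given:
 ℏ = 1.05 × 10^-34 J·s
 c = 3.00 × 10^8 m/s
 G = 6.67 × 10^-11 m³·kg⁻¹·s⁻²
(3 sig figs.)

5.20 × 10^96 kg/m³

ρ_P = c⁵/(ℏG²)
  = 2.43 × 10^42 / 4.67 × 10^-55
  = 5.20 × 10^96 kg/m³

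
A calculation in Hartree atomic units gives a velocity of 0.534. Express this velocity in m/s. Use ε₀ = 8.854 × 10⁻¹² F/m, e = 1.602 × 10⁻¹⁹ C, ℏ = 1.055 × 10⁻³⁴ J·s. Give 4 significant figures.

1.168 × 10⁶ m/s

One atomic unit of velocity: v_au = e²/(4πε₀ℏ) = 2.186 × 10⁶ m/s.
0.534 × 2.186 × 10⁶ m/s = 1.168 × 10⁶ m/s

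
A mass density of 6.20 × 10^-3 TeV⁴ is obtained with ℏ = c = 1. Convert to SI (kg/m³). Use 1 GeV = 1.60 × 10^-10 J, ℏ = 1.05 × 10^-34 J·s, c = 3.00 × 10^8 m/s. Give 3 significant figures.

1.44 × 10^30 kg/m³

Mass density is [E]/(c²[L]³) = [E]⁴/(ℏ³c⁵).
1 GeV⁴ → 1/(ℏ³c⁵) × (1 GeV in J)⁴ = 2.33 × 10^20 kg/m³.
Convert the energy scale: 6.20 × 10^-3 TeV⁴ = 6.20 × 10^9 GeV⁴.
Result: 6.20 × 10^9 × 2.33 × 10^20 = 1.44 × 10^30 kg/m³.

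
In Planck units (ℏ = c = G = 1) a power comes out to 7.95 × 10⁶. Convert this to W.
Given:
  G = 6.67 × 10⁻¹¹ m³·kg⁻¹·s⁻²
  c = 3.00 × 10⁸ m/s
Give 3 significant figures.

One Planck power: P_P = c⁵/G = 3.64 × 10⁵² W.
7.95 × 10⁶ × 3.64 × 10⁵² W = 2.90 × 10⁵⁹ W

2.90 × 10⁵⁹ W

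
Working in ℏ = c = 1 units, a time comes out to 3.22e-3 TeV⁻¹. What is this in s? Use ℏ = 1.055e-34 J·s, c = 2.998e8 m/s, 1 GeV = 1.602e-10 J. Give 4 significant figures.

A time is [E]⁻¹ in ℏ=c=1; restore one factor of ℏ.
1 GeV⁻¹ → ℏ × (1 GeV in J)⁻¹ = 6.586e-25 s.
Convert the energy scale: 3.22e-3 TeV⁻¹ = 3.22e-6 GeV⁻¹.
Result: 3.22e-6 × 6.586e-25 = 2.121e-30 s.

2.121e-30 s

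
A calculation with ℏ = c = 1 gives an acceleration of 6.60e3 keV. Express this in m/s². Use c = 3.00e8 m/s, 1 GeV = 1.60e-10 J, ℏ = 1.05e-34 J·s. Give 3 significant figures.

3.02e30 m/s²

Acceleration is [L]/[T]² = c·[E]/ℏ.
1 GeV → c/ℏ × (1 GeV in J) = 4.57e32 m/s².
Convert the energy scale: 6.60e3 keV = 6.60e-3 GeV.
Result: 6.60e-3 × 4.57e32 = 3.02e30 m/s².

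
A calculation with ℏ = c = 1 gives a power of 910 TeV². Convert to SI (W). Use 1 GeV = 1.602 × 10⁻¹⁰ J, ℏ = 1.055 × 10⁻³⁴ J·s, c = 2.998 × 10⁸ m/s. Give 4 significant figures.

Power is [E]/[T] = [E]²/ℏ.
1 GeV² → 1/ℏ × (1 GeV in J)² = 2.433 × 10¹⁴ W.
Convert the energy scale: 910 TeV² = 9.10 × 10⁸ GeV².
Result: 9.10 × 10⁸ × 2.433 × 10¹⁴ = 2.214 × 10²³ W.

2.214 × 10²³ W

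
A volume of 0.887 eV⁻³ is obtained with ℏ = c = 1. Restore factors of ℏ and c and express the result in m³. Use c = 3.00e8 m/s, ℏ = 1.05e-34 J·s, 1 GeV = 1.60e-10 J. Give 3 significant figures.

6.77e-21 m³

Volume is [L]³ = [E]⁻³·(ℏc)³.
1 GeV⁻³ → (ℏc)³ × (1 GeV in J)⁻³ = 7.63e-48 m³.
Convert the energy scale: 0.887 eV⁻³ = 8.87e26 GeV⁻³.
Result: 8.87e26 × 7.63e-48 = 6.77e-21 m³.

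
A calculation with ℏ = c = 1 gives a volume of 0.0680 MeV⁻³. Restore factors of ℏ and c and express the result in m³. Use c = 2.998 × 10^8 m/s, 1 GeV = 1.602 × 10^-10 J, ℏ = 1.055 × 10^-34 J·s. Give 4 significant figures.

5.233 × 10^-40 m³

Volume is [L]³ = [E]⁻³·(ℏc)³.
1 GeV⁻³ → (ℏc)³ × (1 GeV in J)⁻³ = 7.696 × 10^-48 m³.
Convert the energy scale: 0.0680 MeV⁻³ = 6.80 × 10^7 GeV⁻³.
Result: 6.80 × 10^7 × 7.696 × 10^-48 = 5.233 × 10^-40 m³.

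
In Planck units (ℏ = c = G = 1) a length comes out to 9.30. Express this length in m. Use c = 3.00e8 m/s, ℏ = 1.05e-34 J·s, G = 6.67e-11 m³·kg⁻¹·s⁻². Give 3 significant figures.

1.50e-34 m

One Planck length: ℓ_P = √(ℏG/c³) = 1.61e-35 m.
9.30 × 1.61e-35 m = 1.50e-34 m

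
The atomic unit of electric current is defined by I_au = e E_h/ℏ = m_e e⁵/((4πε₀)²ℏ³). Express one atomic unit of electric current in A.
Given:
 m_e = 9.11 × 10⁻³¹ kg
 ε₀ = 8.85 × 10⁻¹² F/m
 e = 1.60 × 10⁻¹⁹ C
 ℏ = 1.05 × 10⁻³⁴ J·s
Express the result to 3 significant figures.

6.67 × 10⁻³ A

I_au = e E_h/ℏ = m_e e⁵/((4πε₀)²ℏ³)
E_h = 4.38 × 10⁻¹⁸ J
e·E_h/ℏ = 6.67 × 10⁻³ A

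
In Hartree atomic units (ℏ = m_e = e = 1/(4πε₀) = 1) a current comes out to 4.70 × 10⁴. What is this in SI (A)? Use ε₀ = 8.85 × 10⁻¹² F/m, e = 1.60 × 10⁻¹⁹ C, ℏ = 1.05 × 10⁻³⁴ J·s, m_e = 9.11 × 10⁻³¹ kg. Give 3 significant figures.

314 A

One atomic unit of electric current: I_au = e E_h/ℏ = m_e e⁵/((4πε₀)²ℏ³) = 6.67 × 10⁻³ A.
4.70 × 10⁴ × 6.67 × 10⁻³ A = 314 A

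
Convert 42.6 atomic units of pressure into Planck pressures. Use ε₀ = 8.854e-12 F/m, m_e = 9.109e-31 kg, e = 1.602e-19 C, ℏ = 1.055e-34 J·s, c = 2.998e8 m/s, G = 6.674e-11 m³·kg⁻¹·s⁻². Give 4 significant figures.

atomic unit of pressure: P_au = E_h/a₀³ = m_e⁴e¹⁰/((4πε₀)⁵ℏ⁸) = 2.929e13 Pa
Planck pressure: p_P = c⁷/(ℏG²) = 4.632e113 Pa
42.6 × 2.929e13 / 4.632e113 = 2.694e-99

2.694e-99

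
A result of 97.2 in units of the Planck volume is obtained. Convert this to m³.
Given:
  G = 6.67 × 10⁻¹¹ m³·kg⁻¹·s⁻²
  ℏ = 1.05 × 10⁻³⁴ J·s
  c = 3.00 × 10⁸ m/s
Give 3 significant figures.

4.06 × 10⁻¹⁰³ m³

One Planck volume: V_P = (ℏG/c³)^(3/2) = 4.18 × 10⁻¹⁰⁵ m³.
97.2 × 4.18 × 10⁻¹⁰⁵ m³ = 4.06 × 10⁻¹⁰³ m³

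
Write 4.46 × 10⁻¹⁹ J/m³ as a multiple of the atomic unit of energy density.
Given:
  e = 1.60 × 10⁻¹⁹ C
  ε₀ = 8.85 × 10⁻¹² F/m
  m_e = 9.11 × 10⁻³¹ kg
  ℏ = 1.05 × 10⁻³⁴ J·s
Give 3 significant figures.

1.48 × 10⁻³²

atomic unit of energy density: u_au = E_h/a₀³ = m_e⁴e¹⁰/((4πε₀)⁵ℏ⁸) = 3.01 × 10¹³ J/m³.
4.46 × 10⁻¹⁹ / 3.01 × 10¹³ = 1.48 × 10⁻³²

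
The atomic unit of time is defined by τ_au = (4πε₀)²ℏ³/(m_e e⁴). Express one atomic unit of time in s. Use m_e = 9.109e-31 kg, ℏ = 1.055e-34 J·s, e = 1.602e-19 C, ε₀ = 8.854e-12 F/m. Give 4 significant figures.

2.423e-17 s

τ_au = (4πε₀)²ℏ³/(m_e e⁴)
E_h = 4.354e-18 J
ℏ/E_h = 2.423e-17 s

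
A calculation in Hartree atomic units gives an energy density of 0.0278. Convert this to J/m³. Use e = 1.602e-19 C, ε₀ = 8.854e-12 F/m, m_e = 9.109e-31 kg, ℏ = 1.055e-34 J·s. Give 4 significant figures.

8.143e11 J/m³

One atomic unit of energy density: u_au = E_h/a₀³ = m_e⁴e¹⁰/((4πε₀)⁵ℏ⁸) = 2.929e13 J/m³.
0.0278 × 2.929e13 J/m³ = 8.143e11 J/m³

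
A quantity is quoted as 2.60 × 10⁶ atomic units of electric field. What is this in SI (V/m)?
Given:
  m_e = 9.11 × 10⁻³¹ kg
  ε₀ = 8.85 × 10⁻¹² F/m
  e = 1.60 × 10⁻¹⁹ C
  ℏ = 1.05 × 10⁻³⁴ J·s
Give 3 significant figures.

One atomic unit of electric field: E_au = E_h/(e a₀) = m_e²e⁵/((4πε₀)³ℏ⁴) = 5.20 × 10¹¹ V/m.
2.60 × 10⁶ × 5.20 × 10¹¹ V/m = 1.35 × 10¹⁸ V/m

1.35 × 10¹⁸ V/m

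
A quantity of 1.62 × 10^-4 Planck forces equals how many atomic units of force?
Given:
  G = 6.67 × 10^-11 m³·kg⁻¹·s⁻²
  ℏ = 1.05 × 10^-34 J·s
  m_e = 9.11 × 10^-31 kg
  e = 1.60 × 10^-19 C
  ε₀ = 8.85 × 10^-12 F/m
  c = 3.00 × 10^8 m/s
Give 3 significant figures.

2.36 × 10^47

Planck force: F_P = c⁴/G = 1.21 × 10^44 N
atomic unit of force: F_au = E_h/a₀ = m_e²e⁶/((4πε₀)³ℏ⁴) = 8.33 × 10^-8 N
1.62 × 10^-4 × 1.21 × 10^44 / 8.33 × 10^-8 = 2.36 × 10^47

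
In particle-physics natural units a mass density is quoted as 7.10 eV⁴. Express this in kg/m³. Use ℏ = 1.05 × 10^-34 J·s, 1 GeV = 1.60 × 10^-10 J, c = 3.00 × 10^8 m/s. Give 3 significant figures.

1.65 × 10^-15 kg/m³

Mass density is [E]/(c²[L]³) = [E]⁴/(ℏ³c⁵).
1 GeV⁴ → 1/(ℏ³c⁵) × (1 GeV in J)⁴ = 2.33 × 10^20 kg/m³.
Convert the energy scale: 7.10 eV⁴ = 7.10 × 10^-36 GeV⁴.
Result: 7.10 × 10^-36 × 2.33 × 10^20 = 1.65 × 10^-15 kg/m³.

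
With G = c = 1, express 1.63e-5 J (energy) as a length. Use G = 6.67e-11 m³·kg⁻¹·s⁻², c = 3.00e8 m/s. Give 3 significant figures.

Energy → length via G/c⁴.
1.63e-5 J × (G/c⁴) = 1.34e-49 m

1.34e-49 m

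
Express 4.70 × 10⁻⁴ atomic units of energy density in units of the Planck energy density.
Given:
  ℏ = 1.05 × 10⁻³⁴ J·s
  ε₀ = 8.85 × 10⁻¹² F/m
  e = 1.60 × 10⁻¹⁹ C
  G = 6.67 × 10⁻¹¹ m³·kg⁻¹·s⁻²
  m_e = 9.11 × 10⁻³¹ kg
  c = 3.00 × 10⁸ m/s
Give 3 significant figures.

3.02 × 10⁻¹⁰⁴

atomic unit of energy density: u_au = E_h/a₀³ = m_e⁴e¹⁰/((4πε₀)⁵ℏ⁸) = 3.01 × 10¹³ J/m³
Planck energy density: u_P = c⁷/(ℏG²) = 4.68 × 10¹¹³ J/m³
4.70 × 10⁻⁴ × 3.01 × 10¹³ / 4.68 × 10¹¹³ = 3.02 × 10⁻¹⁰⁴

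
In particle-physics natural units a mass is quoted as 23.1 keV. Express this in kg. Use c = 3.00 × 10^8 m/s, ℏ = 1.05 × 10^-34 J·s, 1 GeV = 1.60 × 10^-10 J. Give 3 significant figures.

4.11 × 10^-32 kg

Mass is [E]/c²; divide by c².
1 GeV → 1/c² × (1 GeV in J) = 1.78 × 10^-27 kg.
Convert the energy scale: 23.1 keV = 2.31 × 10^-5 GeV.
Result: 2.31 × 10^-5 × 1.78 × 10^-27 = 4.11 × 10^-32 kg.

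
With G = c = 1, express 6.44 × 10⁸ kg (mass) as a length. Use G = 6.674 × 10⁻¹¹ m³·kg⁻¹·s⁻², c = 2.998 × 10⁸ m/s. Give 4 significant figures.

In G = c = 1 units mass has dimensions of length; the conversion factor is G/c².
6.44 × 10⁸ kg × (G/c²) = 4.782 × 10⁻¹⁹ m

4.782 × 10⁻¹⁹ m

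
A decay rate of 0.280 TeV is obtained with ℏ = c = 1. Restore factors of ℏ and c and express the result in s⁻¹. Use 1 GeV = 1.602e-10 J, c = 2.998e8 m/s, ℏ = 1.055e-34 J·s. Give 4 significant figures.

A rate is [E]/ℏ; divide by ℏ.
1 GeV → 1/ℏ × (1 GeV in J) = 1.518e24 s⁻¹.
Convert the energy scale: 0.280 TeV = 280 GeV.
Result: 280 × 1.518e24 = 4.252e26 s⁻¹.

4.252e26 s⁻¹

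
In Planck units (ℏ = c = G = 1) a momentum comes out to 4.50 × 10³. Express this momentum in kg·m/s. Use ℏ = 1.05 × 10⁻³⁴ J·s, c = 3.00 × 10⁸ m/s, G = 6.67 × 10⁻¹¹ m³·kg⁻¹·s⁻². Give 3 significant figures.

One Planck momentum: p_P = √(ℏc³/G) = 6.52 kg·m/s.
4.50 × 10³ × 6.52 kg·m/s = 2.93 × 10⁴ kg·m/s

2.93 × 10⁴ kg·m/s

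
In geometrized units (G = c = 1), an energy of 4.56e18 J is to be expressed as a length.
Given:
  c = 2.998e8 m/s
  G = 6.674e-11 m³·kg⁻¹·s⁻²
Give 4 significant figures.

Energy → length via G/c⁴.
4.56e18 J × (G/c⁴) = 3.767e-26 m

3.767e-26 m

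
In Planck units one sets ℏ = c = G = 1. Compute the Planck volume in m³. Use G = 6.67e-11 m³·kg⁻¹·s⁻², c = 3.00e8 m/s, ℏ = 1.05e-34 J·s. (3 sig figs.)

4.18e-105 m³

V_P = (ℏG/c³)^(3/2)
  = √(1.75e-209)
  = 4.18e-105 m³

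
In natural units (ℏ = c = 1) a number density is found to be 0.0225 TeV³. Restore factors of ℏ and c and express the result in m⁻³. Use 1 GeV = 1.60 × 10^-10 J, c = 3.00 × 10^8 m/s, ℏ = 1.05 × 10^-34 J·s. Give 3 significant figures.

2.95 × 10^54 m⁻³

Number density is [L]⁻³ = [E]³/(ℏc)³.
1 GeV³ → 1/(ℏc)³ × (1 GeV in J)³ = 1.31 × 10^47 m⁻³.
Convert the energy scale: 0.0225 TeV³ = 2.25 × 10^7 GeV³.
Result: 2.25 × 10^7 × 1.31 × 10^47 = 2.95 × 10^54 m⁻³.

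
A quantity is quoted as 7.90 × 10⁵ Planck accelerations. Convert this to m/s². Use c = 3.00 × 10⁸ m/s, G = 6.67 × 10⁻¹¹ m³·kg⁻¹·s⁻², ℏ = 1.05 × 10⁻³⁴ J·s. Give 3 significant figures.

One Planck acceleration: a_P = √(c⁷/(ℏG)) = 5.59 × 10⁵¹ m/s².
7.90 × 10⁵ × 5.59 × 10⁵¹ m/s² = 4.41 × 10⁵⁷ m/s²

4.41 × 10⁵⁷ m/s²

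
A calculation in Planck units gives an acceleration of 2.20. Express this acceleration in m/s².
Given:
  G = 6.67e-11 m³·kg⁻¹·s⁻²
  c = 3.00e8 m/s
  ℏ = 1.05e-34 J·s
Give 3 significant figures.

One Planck acceleration: a_P = √(c⁷/(ℏG)) = 5.59e51 m/s².
2.20 × 5.59e51 m/s² = 1.23e52 m/s²

1.23e52 m/s²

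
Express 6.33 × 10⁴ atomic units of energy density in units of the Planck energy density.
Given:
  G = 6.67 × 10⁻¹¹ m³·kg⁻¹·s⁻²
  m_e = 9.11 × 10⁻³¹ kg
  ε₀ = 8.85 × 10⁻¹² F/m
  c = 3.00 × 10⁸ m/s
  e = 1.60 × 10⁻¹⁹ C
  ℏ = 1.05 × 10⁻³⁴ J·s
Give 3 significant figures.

4.07 × 10⁻⁹⁶

atomic unit of energy density: u_au = E_h/a₀³ = m_e⁴e¹⁰/((4πε₀)⁵ℏ⁸) = 3.01 × 10¹³ J/m³
Planck energy density: u_P = c⁷/(ℏG²) = 4.68 × 10¹¹³ J/m³
6.33 × 10⁴ × 3.01 × 10¹³ / 4.68 × 10¹¹³ = 4.07 × 10⁻⁹⁶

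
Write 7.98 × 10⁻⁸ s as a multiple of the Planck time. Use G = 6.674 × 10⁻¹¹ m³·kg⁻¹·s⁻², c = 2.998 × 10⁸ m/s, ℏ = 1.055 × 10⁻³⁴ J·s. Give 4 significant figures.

1.480 × 10³⁶

Planck time: t_P = √(ℏG/c⁵) = 5.392 × 10⁻⁴⁴ s.
7.98 × 10⁻⁸ / 5.392 × 10⁻⁴⁴ = 1.480 × 10³⁶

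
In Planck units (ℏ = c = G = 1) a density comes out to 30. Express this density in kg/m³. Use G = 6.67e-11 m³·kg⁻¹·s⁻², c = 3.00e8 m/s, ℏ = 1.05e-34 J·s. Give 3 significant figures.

One Planck density: ρ_P = c⁵/(ℏG²) = 5.20e96 kg/m³.
30 × 5.20e96 kg/m³ = 1.56e98 kg/m³

1.56e98 kg/m³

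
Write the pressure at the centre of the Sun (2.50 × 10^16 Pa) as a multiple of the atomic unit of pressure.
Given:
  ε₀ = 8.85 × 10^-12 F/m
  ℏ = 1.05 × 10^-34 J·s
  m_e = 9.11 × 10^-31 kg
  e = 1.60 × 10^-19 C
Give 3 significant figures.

830

atomic unit of pressure: P_au = E_h/a₀³ = m_e⁴e¹⁰/((4πε₀)⁵ℏ⁸) = 3.01 × 10^13 Pa.
2.50 × 10^16 / 3.01 × 10^13 = 830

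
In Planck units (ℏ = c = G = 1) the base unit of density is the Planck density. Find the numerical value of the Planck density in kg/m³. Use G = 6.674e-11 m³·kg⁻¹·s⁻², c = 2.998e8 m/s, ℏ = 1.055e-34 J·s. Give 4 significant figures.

5.154e96 kg/m³

ρ_P = c⁵/(ℏG²)
  = 2.422e42 / 4.699e-55
  = 5.154e96 kg/m³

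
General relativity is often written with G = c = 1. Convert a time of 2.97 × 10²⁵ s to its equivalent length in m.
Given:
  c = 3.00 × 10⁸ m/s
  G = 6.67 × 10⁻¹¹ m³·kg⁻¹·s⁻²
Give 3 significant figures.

8.91 × 10³³ m

Time → length via c.
2.97 × 10²⁵ s × (c) = 8.91 × 10³³ m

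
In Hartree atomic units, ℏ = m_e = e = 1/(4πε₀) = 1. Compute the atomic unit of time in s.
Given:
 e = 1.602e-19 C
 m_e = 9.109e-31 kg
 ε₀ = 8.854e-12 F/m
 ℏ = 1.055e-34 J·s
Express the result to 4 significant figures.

Dimensional analysis gives τ_au = (4πε₀)²ℏ³/(m_e e⁴).
E_h = 4.354e-18 J
ℏ/E_h = 2.423e-17 s

2.423e-17 s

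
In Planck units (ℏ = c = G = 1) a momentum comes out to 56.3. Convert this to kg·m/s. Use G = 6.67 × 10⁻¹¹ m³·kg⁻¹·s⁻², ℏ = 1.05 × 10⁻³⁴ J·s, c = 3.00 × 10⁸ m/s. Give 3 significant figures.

One Planck momentum: p_P = √(ℏc³/G) = 6.52 kg·m/s.
56.3 × 6.52 kg·m/s = 367 kg·m/s

367 kg·m/s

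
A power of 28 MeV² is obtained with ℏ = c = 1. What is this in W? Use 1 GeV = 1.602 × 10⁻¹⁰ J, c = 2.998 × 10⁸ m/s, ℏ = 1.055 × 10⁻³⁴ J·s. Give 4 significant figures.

6.811 × 10⁹ W

Power is [E]/[T] = [E]²/ℏ.
1 GeV² → 1/ℏ × (1 GeV in J)² = 2.433 × 10¹⁴ W.
Convert the energy scale: 28 MeV² = 2.80 × 10⁻⁵ GeV².
Result: 2.80 × 10⁻⁵ × 2.433 × 10¹⁴ = 6.811 × 10⁹ W.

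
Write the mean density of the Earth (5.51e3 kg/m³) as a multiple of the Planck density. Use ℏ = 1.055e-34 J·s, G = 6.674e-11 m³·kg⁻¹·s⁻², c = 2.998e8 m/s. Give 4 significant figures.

1.069e-93

Planck density: ρ_P = c⁵/(ℏG²) = 5.154e96 kg/m³.
5.51e3 / 5.154e96 = 1.069e-93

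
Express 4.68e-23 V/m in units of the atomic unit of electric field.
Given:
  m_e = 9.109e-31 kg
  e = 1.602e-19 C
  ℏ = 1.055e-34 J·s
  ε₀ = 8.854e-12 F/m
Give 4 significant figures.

9.121e-35

atomic unit of electric field: E_au = E_h/(e a₀) = m_e²e⁵/((4πε₀)³ℏ⁴) = 5.131e11 V/m.
4.68e-23 / 5.131e11 = 9.121e-35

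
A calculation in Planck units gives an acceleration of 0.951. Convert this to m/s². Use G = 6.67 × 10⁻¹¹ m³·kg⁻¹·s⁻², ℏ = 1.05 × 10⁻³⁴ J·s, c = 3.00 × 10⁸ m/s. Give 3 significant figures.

5.31 × 10⁵¹ m/s²

One Planck acceleration: a_P = √(c⁷/(ℏG)) = 5.59 × 10⁵¹ m/s².
0.951 × 5.59 × 10⁵¹ m/s² = 5.31 × 10⁵¹ m/s²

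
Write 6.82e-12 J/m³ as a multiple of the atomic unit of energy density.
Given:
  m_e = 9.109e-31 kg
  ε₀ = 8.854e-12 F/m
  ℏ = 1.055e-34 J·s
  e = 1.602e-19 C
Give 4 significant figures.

2.328e-25

atomic unit of energy density: u_au = E_h/a₀³ = m_e⁴e¹⁰/((4πε₀)⁵ℏ⁸) = 2.929e13 J/m³.
6.82e-12 / 2.929e13 = 2.328e-25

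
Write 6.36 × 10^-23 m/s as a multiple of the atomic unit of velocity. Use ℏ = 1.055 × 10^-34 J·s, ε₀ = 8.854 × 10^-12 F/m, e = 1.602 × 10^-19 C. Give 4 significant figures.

2.909 × 10^-29

atomic unit of velocity: v_au = e²/(4πε₀ℏ) = 2.186 × 10^6 m/s.
6.36 × 10^-23 / 2.186 × 10^6 = 2.909 × 10^-29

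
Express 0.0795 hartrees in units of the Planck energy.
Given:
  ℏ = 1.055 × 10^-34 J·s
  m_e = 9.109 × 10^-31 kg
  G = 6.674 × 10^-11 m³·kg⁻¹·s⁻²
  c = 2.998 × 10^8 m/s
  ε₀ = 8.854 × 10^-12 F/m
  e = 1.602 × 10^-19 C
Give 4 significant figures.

hartree: E_h = m_e e⁴/(4πε₀ℏ)² = 4.354 × 10^-18 J
Planck energy: E_P = √(ℏc⁵/G) = 1.957 × 10^9 J
0.0795 × 4.354 × 10^-18 / 1.957 × 10^9 = 1.769 × 10^-28

1.769 × 10^-28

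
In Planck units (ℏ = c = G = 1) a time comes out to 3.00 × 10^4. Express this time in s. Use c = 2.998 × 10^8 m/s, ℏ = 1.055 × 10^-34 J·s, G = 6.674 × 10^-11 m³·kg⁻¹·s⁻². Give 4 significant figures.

One Planck time: t_P = √(ℏG/c⁵) = 5.392 × 10^-44 s.
3.00 × 10^4 × 5.392 × 10^-44 s = 1.618 × 10^-39 s

1.618 × 10^-39 s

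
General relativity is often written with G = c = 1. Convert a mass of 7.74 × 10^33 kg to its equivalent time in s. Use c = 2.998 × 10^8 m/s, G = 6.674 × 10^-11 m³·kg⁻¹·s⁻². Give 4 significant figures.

Mass → time via G/c³.
7.74 × 10^33 kg × (G/c³) = 0.01917 s

0.01917 s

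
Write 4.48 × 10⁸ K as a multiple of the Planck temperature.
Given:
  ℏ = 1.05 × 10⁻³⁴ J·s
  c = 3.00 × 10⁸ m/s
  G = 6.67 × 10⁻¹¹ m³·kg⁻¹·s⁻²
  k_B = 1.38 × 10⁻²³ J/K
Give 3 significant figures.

Planck temperature: T_P = √(ℏc⁵/G) / k_B = 1.42 × 10³² K.
4.48 × 10⁸ / 1.42 × 10³² = 3.16 × 10⁻²⁴

3.16 × 10⁻²⁴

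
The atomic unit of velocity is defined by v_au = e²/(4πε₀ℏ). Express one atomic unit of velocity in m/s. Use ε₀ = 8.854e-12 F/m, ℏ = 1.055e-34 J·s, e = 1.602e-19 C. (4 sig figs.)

2.186e6 m/s

v_au = e²/(4πε₀ℏ)
  = 2.566e-38 / 1.174e-44
  = 2.186e6 m/s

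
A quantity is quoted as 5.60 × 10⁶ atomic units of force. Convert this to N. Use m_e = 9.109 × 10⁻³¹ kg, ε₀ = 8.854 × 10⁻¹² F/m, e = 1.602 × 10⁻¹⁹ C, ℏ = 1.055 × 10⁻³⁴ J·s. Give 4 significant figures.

0.4603 N

One atomic unit of force: F_au = E_h/a₀ = m_e²e⁶/((4πε₀)³ℏ⁴) = 8.220 × 10⁻⁸ N.
5.60 × 10⁶ × 8.220 × 10⁻⁸ N = 0.4603 N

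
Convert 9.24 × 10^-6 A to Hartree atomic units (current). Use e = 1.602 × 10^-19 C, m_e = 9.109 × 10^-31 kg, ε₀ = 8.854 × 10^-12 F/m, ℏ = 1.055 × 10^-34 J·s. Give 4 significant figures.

atomic unit of electric current: I_au = e E_h/ℏ = m_e e⁵/((4πε₀)²ℏ³) = 6.612 × 10^-3 A.
9.24 × 10^-6 / 6.612 × 10^-3 = 1.397 × 10^-3

1.397 × 10^-3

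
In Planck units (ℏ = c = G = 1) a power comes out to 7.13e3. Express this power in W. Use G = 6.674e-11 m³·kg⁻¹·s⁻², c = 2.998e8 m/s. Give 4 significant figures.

2.587e56 W

One Planck power: P_P = c⁵/G = 3.629e52 W.
7.13e3 × 3.629e52 W = 2.587e56 W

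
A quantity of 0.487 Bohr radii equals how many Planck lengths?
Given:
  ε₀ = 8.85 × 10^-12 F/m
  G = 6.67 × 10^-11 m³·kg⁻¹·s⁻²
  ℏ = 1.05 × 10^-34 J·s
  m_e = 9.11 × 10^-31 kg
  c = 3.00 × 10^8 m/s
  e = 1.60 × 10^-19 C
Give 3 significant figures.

Bohr radius: a₀ = 4πε₀ℏ²/(m_e e²) = 5.26 × 10^-11 m
Planck length: ℓ_P = √(ℏG/c³) = 1.61 × 10^-35 m
0.487 × 5.26 × 10^-11 / 1.61 × 10^-35 = 1.59 × 10^24

1.59 × 10^24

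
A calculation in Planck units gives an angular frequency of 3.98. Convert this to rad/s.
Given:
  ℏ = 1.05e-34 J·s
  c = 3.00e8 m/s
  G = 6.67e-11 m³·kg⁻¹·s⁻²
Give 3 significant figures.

7.41e43 rad/s

One Planck angular frequency: ω_P = √(c⁵/(ℏG)) = 1.86e43 rad/s.
3.98 × 1.86e43 rad/s = 7.41e43 rad/s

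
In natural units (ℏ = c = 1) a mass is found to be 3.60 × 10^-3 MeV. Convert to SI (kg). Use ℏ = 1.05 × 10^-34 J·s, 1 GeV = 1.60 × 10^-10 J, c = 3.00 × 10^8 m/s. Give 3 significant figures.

Mass is [E]/c²; divide by c².
1 GeV → 1/c² × (1 GeV in J) = 1.78 × 10^-27 kg.
Convert the energy scale: 3.60 × 10^-3 MeV = 3.60 × 10^-6 GeV.
Result: 3.60 × 10^-6 × 1.78 × 10^-27 = 6.40 × 10^-33 kg.

6.40 × 10^-33 kg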